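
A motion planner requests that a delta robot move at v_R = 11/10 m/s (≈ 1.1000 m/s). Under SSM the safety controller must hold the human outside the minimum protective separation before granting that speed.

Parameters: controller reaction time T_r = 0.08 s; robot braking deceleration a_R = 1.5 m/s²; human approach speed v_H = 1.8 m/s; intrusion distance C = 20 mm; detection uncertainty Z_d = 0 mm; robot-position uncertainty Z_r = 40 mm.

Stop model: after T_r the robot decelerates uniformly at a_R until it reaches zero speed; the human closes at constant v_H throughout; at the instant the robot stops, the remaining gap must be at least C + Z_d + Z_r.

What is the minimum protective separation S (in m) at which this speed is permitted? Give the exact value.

braking lasts T_s = (11/10)/(3/2) = 0.7333 s
reaction-phase robot travel = 1.1000·0.0800 = 0.0880 m
robot under decel: 1.1000²/(2·1.5000) = 0.4033 m
human over T_r+T_s: 1.8000·(0.0800+0.7333) = 1.4640 m
margins: 0.0200+0.0000+0.0400 = 0.0600 m
S_min ≈ 0.0880+0.4033+1.4640+0.0600  ⇒  S_min = 3023/1500 m

S_min = 3023/1500 m = 2.0153 m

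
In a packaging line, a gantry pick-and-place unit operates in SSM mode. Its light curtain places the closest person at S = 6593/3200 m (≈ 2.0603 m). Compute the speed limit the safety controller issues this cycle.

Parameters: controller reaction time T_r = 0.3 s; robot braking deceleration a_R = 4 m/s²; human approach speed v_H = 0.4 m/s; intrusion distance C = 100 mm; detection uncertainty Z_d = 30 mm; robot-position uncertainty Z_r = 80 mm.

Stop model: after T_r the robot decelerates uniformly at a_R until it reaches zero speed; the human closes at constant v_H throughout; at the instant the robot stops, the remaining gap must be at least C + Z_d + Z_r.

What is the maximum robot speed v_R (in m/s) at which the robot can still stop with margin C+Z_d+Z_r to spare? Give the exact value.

v_R_max = 49/20 m/s = 2.4500 m/s

collect terms ⇒ (1/8)·v_R² + (2/5)·v_R + (-5537/3200) = 0
  disc = (2/5)² − 4·(1/8)·(-5537/3200) = 6561/6400 ; √disc = 81/80
  v_R = (−(2/5) + 81/80) / (2·(1/8)) = 49/20 m/s
check:
T_s = v_R/a_R = (49/20)/4 = 0.6125 s
reaction-phase robot travel = 2.4500·0.3000 = 0.7350 m
robot under decel: 2.4500²/(2·4.0000) = 0.7503 m
human over T_r+T_s: 0.4000·(0.3000+0.6125) = 0.3650 m
margins: 0.1000+0.0300+0.0800 = 0.2100 m
sum ≈ 0.7350+0.7503+0.3650+0.2100 ≈ 2.0603 m = S ✓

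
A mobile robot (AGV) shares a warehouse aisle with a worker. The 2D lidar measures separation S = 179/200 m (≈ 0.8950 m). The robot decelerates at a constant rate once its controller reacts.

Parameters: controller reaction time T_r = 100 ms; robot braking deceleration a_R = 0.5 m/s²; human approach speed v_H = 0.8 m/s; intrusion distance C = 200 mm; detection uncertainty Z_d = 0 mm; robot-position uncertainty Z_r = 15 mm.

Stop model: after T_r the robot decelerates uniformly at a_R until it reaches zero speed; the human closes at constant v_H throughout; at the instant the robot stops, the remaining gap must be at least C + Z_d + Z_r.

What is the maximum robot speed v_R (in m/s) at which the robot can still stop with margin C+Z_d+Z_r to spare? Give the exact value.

quadratic (1)·v² + (17/10)·v + (-3/5) = 0
  disc = (17/10)² − 4·(1)·(-3/5) = 529/100 ; √disc = 23/10
  v_R = (−(17/10) + 23/10) / (2·(1)) = 3/10 m/s
check:
T_s = v_R/a_R = (3/10)/(1/2) = 0.6000 s
robot in T_r: 0.3000·0.1000 = 0.0300 m
robot under decel: 0.3000²/(2·0.5000) = 0.0900 m
human closes 0.8000·0.7000 = 0.5600 m
residual clearance needed = 0.2000+0.0000+0.0150 = 0.2150 m
sum ≈ 0.0300+0.0900+0.5600+0.2150 ≈ 0.8950 m = S ✓

v_R_max = 3/10 m/s = 0.3000 m/s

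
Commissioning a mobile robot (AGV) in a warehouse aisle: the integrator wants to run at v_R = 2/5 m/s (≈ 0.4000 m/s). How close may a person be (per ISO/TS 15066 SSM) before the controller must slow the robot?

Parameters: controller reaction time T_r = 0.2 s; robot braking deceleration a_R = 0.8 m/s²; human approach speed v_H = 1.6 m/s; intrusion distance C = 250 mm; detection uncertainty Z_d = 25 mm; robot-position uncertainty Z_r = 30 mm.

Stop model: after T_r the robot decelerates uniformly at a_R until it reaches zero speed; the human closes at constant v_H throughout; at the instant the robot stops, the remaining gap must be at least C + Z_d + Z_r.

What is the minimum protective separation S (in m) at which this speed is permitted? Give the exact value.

S_min = 321/200 m = 1.6050 m

stop time T_s = (2/5)/(4/5) = 0.5000 s
robot covers v_R·T_r = 0.4000·0.2000 = 0.0800 m before braking
braking distance = 0.4000²/(2·0.8000) = 0.1000 m
human over T_r+T_s: 1.6000·(0.2000+0.5000) = 1.1200 m
C+Z_d+Z_r = 0.2500+0.0250+0.0300 = 0.3050 m
S_min ≈ 0.0800+0.1000+1.1200+0.3050  ⇒  S_min = 321/200 m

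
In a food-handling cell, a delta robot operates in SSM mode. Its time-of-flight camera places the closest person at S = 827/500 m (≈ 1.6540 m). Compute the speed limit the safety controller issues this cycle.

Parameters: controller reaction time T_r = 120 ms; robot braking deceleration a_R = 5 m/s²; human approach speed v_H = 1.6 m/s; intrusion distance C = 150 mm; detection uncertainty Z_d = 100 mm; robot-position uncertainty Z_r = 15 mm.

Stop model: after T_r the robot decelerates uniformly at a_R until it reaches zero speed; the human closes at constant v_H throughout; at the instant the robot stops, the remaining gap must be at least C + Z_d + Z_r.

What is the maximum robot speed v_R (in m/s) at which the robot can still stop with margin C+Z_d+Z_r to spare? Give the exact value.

collect terms ⇒ (1/10)·v_R² + (11/25)·v_R + (-1197/1000) = 0
  disc = (11/25)² − 4·(1/10)·(-1197/1000) = 1681/2500 ; √disc = 41/50
  v_R = (−(11/25) + 41/50) / (2·(1/10)) = 19/10 m/s
check:
braking lasts T_s = (19/10)/5 = 0.3800 s
reaction-phase robot travel = 1.9000·0.1200 = 0.2280 m
robot covers 1.9000·0.3800 − ½·5.0000·0.3800² = 0.3610 m while stopping
human closes 1.6000·0.5000 = 0.8000 m
residual clearance needed = 0.1500+0.1000+0.0150 = 0.2650 m
sum ≈ 0.2280+0.3610+0.8000+0.2650 ≈ 1.6540 m = S ✓

v_R_max = 19/10 m/s = 1.9000 m/s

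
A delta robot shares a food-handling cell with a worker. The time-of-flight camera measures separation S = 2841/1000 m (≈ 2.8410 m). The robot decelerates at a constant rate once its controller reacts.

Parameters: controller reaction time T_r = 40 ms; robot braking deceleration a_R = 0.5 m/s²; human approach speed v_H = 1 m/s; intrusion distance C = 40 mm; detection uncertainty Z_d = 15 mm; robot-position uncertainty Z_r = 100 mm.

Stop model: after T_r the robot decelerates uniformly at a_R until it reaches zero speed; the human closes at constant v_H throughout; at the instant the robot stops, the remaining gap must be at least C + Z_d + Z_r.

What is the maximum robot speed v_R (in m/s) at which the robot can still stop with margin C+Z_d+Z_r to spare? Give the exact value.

collect terms ⇒ (1)·v_R² + (51/25)·v_R + (-1323/500) = 0
  disc = (51/25)² − 4·(1)·(-1323/500) = 9216/625 ; √disc = 96/25
  v_R = (−(51/25) + 96/25) / (2·(1)) = 9/10 m/s
check:
braking lasts T_s = (9/10)/(1/2) = 1.8000 s
reaction-phase robot travel = 0.9000·0.0400 = 0.0360 m
braking distance = 0.9000²/(2·0.5000) = 0.8100 m
human closes 1.0000·1.8400 = 1.8400 m
C+Z_d+Z_r = 0.0400+0.0150+0.1000 = 0.1550 m
sum ≈ 0.0360+0.8100+1.8400+0.1550 ≈ 2.8410 m = S ✓

v_R_max = 9/10 m/s = 0.9000 m/s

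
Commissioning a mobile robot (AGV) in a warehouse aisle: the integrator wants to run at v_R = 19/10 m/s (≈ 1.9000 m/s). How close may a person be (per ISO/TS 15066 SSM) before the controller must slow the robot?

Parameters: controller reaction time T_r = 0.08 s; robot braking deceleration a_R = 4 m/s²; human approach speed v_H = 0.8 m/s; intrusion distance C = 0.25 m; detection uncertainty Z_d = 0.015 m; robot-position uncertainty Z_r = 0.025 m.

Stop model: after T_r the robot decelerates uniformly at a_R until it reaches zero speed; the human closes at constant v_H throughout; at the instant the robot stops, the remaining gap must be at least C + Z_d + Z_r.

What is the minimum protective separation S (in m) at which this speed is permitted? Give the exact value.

braking lasts T_s = (19/10)/4 = 0.4750 s
robot in T_r: 1.9000·0.0800 = 0.1520 m
braking distance = 1.9000²/(2·4.0000) = 0.4512 m
human over T_r+T_s: 0.8000·(0.0800+0.4750) = 0.4440 m
margins: 0.2500+0.0150+0.0250 = 0.2900 m
S_min ≈ 0.1520+0.4512+0.4440+0.2900  ⇒  S_min = 5349/4000 m

S_min = 5349/4000 m = 1.3373 m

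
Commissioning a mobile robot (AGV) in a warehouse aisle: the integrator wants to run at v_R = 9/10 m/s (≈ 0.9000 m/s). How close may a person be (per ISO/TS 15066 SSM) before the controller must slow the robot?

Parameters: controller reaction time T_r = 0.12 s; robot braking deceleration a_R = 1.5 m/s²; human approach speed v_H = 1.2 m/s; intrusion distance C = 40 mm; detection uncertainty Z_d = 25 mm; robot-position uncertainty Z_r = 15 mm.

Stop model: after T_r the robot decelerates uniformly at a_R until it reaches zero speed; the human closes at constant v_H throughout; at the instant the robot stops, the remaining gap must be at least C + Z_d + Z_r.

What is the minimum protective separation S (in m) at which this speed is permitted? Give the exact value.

S_min = 661/500 m = 1.3220 m

stop time T_s = (9/10)/(3/2) = 0.6000 s
robot covers v_R·T_r = 0.9000·0.1200 = 0.1080 m before braking
braking distance = 0.9000²/(2·1.5000) = 0.2700 m
person approaches 1.2000·(0.1200+0.6000) = 0.8640 m
C+Z_d+Z_r = 0.0400+0.0250+0.0150 = 0.0800 m
S_min ≈ 0.1080+0.2700+0.8640+0.0800  ⇒  S_min = 661/500 m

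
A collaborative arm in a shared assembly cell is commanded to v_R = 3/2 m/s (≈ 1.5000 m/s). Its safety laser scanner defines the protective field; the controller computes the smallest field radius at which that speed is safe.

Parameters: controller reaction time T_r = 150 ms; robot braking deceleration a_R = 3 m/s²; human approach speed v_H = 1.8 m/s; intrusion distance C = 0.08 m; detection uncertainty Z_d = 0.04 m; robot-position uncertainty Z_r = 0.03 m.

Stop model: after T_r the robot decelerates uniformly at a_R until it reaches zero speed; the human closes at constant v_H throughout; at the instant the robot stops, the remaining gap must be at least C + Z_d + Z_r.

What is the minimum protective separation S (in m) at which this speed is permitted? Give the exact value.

T_s = v_R/a_R = (3/2)/3 = 0.5000 s
robot covers v_R·T_r = 1.5000·0.1500 = 0.2250 m before braking
braking distance = 1.5000²/(2·3.0000) = 0.3750 m
human closes 1.8000·0.6500 = 1.1700 m
residual clearance needed = 0.0800+0.0400+0.0300 = 0.1500 m
S_min ≈ 0.2250+0.3750+1.1700+0.1500  ⇒  S_min = 48/25 m

S_min = 48/25 m = 1.9200 m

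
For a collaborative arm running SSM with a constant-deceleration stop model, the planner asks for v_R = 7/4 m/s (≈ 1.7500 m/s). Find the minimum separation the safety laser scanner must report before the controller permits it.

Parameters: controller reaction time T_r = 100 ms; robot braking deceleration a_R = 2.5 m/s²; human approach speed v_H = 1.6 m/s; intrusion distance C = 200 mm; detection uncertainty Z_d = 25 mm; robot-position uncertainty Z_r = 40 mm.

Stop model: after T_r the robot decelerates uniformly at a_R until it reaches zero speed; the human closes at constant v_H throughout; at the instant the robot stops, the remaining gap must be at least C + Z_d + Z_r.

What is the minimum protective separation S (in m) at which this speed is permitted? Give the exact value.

stop time T_s = (7/4)/(5/2) = 0.7000 s
robot covers v_R·T_r = 1.7500·0.1000 = 0.1750 m before braking
braking distance = 1.7500²/(2·2.5000) = 0.6125 m
human closes 1.6000·0.8000 = 1.2800 m
margins: 0.2000+0.0250+0.0400 = 0.2650 m
S_min ≈ 0.1750+0.6125+1.2800+0.2650  ⇒  S_min = 933/400 m

S_min = 933/400 m = 2.3325 m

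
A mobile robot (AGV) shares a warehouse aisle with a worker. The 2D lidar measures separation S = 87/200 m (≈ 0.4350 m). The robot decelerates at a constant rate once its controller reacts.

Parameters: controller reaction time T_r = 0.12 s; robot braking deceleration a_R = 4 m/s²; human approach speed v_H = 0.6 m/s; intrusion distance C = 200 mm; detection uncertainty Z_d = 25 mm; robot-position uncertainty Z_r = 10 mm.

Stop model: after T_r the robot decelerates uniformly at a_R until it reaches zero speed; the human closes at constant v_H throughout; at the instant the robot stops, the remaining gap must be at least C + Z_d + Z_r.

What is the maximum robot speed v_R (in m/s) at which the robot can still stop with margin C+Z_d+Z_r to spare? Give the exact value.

quadratic (1/8)·v² + (27/100)·v + (-16/125) = 0
  disc = (27/100)² − 4·(1/8)·(-16/125) = 1369/10000 ; √disc = 37/100
  v_R = (−(27/100) + 37/100) / (2·(1/8)) = 2/5 m/s
check:
braking lasts T_s = (2/5)/4 = 0.1000 s
reaction-phase robot travel = 0.4000·0.1200 = 0.0480 m
robot under decel: 0.4000²/(2·4.0000) = 0.0200 m
human over T_r+T_s: 0.6000·(0.1200+0.1000) = 0.1320 m
margins: 0.2000+0.0250+0.0100 = 0.2350 m
sum ≈ 0.0480+0.0200+0.1320+0.2350 ≈ 0.4350 m = S ✓

v_R_max = 2/5 m/s = 0.4000 m/s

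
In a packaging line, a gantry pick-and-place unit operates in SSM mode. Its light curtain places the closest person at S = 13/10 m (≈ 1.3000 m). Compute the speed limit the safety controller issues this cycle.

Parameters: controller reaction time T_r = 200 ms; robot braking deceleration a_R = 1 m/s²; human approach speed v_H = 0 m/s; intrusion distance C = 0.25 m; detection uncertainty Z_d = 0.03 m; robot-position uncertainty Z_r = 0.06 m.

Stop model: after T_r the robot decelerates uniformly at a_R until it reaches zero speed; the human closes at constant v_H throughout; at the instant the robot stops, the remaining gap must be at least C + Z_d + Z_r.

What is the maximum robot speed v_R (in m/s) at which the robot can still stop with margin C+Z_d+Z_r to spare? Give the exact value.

v_R_max = 6/5 m/s = 1.2000 m/s

at the boundary: (1/2)·v² + (1/5)·v + (-24/25) = 0
  disc = (1/5)² − 4·(1/2)·(-24/25) = 49/25 ; √disc = 7/5
  v_R = (−(1/5) + 7/5) / (2·(1/2)) = 6/5 m/s
check:
braking lasts T_s = (6/5)/1 = 1.2000 s
reaction-phase robot travel = 1.2000·0.2000 = 0.2400 m
braking distance = 1.2000²/(2·1.0000) = 0.7200 m
human over T_r+T_s: 0.0000·(0.2000+1.2000) = 0.0000 m
C+Z_d+Z_r = 0.2500+0.0300+0.0600 = 0.3400 m
sum ≈ 0.2400+0.7200+0.0000+0.3400 ≈ 1.3000 m = S ✓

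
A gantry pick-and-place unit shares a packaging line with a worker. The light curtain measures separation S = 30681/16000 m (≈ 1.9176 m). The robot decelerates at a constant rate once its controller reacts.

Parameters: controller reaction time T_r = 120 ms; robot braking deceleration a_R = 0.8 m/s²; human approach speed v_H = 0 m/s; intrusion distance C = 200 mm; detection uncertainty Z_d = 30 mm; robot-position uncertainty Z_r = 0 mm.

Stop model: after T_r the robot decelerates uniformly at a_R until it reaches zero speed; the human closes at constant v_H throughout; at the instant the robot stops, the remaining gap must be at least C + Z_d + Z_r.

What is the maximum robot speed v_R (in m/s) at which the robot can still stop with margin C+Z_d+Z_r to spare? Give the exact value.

v_R_max = 31/20 m/s = 1.5500 m/s

quadratic (5/8)·v² + (3/25)·v + (-27001/16000) = 0
  disc = (3/25)² − 4·(5/8)·(-27001/16000) = 677329/160000 ; √disc = 823/400
  v_R = (−(3/25) + 823/400) / (2·(5/8)) = 31/20 m/s
check:
T_s = v_R/a_R = (31/20)/(4/5) = 1.9375 s
robot covers v_R·T_r = 1.5500·0.1200 = 0.1860 m before braking
braking distance = 1.5500²/(2·0.8000) = 1.5016 m
human over T_r+T_s: 0.0000·(0.1200+1.9375) = 0.0000 m
margins: 0.2000+0.0300+0.0000 = 0.2300 m
sum ≈ 0.1860+1.5016+0.0000+0.2300 ≈ 1.9176 m = S ✓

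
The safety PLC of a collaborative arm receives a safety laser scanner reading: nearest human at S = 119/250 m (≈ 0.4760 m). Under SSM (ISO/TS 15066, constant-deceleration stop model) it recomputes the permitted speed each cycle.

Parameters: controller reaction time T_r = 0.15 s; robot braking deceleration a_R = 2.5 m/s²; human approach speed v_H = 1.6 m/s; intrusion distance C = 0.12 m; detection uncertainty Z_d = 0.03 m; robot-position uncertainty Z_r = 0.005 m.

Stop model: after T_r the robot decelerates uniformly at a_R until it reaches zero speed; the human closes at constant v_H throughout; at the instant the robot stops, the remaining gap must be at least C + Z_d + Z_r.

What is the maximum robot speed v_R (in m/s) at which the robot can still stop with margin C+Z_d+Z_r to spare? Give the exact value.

collect terms ⇒ (1/5)·v_R² + (79/100)·v_R + (-81/1000) = 0
  disc = (79/100)² − 4·(1/5)·(-81/1000) = 6889/10000 ; √disc = 83/100
  v_R = (−(79/100) + 83/100) / (2·(1/5)) = 1/10 m/s
check:
stop time T_s = (1/10)/(5/2) = 0.0400 s
robot in T_r: 0.1000·0.1500 = 0.0150 m
braking distance = 0.1000²/(2·2.5000) = 0.0020 m
person approaches 1.6000·(0.1500+0.0400) = 0.3040 m
residual clearance needed = 0.1200+0.0300+0.0050 = 0.1550 m
sum ≈ 0.0150+0.0020+0.3040+0.1550 ≈ 0.4760 m = S ✓

v_R_max = 1/10 m/s = 0.1000 m/s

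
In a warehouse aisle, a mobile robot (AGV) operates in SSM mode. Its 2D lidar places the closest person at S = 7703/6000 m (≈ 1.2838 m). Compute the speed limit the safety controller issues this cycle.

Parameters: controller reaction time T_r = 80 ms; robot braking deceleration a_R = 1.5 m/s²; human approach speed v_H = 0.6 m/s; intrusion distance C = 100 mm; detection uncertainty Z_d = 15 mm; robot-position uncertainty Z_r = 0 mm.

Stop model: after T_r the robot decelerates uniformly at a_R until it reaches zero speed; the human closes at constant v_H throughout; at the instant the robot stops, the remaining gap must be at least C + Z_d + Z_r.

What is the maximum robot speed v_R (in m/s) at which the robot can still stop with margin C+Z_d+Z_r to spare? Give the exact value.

v_R_max = 5/4 m/s = 1.2500 m/s

quadratic (1/3)·v² + (12/25)·v + (-269/240) = 0
  disc = (12/25)² − 4·(1/3)·(-269/240) = 38809/22500 ; √disc = 197/150
  v_R = (−(12/25) + 197/150) / (2·(1/3)) = 5/4 m/s
check:
T_s = v_R/a_R = (5/4)/(3/2) = 0.8333 s
reaction-phase robot travel = 1.2500·0.0800 = 0.1000 m
robot under decel: 1.2500²/(2·1.5000) = 0.5208 m
person approaches 0.6000·(0.0800+0.8333) = 0.5480 m
residual clearance needed = 0.1000+0.0150+0.0000 = 0.1150 m
sum ≈ 0.1000+0.5208+0.5480+0.1150 ≈ 1.2838 m = S ✓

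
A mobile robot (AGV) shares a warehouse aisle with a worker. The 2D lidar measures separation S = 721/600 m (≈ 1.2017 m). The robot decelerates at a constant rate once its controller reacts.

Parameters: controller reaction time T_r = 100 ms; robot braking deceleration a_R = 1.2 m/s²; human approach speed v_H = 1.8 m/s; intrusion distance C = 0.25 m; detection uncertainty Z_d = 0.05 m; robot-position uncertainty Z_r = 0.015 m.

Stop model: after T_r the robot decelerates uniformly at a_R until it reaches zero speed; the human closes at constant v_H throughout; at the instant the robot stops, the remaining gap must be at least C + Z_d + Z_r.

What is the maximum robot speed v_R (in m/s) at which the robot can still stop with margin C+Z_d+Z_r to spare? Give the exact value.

v_R_max = 2/5 m/s = 0.4000 m/s

at the boundary: (5/12)·v² + (8/5)·v + (-53/75) = 0
  disc = (8/5)² − 4·(5/12)·(-53/75) = 841/225 ; √disc = 29/15
  v_R = (−(8/5) + 29/15) / (2·(5/12)) = 2/5 m/s
check:
T_s = v_R/a_R = (2/5)/(6/5) = 0.3333 s
reaction-phase robot travel = 0.4000·0.1000 = 0.0400 m
braking distance = 0.4000²/(2·1.2000) = 0.0667 m
person approaches 1.8000·(0.1000+0.3333) = 0.7800 m
residual clearance needed = 0.2500+0.0500+0.0150 = 0.3150 m
sum ≈ 0.0400+0.0667+0.7800+0.3150 ≈ 1.2017 m = S ✓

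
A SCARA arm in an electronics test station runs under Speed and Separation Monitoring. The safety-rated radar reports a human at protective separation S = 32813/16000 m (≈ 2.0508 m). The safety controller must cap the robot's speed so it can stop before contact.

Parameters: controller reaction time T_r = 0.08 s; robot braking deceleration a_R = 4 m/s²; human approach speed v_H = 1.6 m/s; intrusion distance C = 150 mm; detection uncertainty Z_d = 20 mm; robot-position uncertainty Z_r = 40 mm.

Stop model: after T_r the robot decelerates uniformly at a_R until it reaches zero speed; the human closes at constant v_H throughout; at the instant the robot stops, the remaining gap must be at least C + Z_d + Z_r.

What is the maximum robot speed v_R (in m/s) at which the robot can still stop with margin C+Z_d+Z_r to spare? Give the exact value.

v_R_max = 9/4 m/s = 2.2500 m/s

quadratic (1/8)·v² + (12/25)·v + (-5481/3200) = 0
  disc = (12/25)² − 4·(1/8)·(-5481/3200) = 173889/160000 ; √disc = 417/400
  v_R = (−(12/25) + 417/400) / (2·(1/8)) = 9/4 m/s
check:
stop time T_s = (9/4)/4 = 0.5625 s
reaction-phase robot travel = 2.2500·0.0800 = 0.1800 m
robot covers 2.2500·0.5625 − ½·4.0000·0.5625² = 0.6328 m while stopping
human closes 1.6000·0.6425 = 1.0280 m
margins: 0.1500+0.0200+0.0400 = 0.2100 m
sum ≈ 0.1800+0.6328+1.0280+0.2100 ≈ 2.0508 m = S ✓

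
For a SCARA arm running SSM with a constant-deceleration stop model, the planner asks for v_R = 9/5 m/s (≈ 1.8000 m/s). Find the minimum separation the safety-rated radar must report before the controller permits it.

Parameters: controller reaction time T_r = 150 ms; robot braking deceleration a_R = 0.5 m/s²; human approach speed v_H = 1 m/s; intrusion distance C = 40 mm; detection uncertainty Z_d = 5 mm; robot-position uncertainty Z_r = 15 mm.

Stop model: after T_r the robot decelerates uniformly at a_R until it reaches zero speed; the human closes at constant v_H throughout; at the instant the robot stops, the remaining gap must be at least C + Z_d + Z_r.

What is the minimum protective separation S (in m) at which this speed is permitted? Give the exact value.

stop time T_s = (9/5)/(1/2) = 3.6000 s
robot in T_r: 1.8000·0.1500 = 0.2700 m
braking distance = 1.8000²/(2·0.5000) = 3.2400 m
person approaches 1.0000·(0.1500+3.6000) = 3.7500 m
margins: 0.0400+0.0050+0.0150 = 0.0600 m
S_min ≈ 0.2700+3.2400+3.7500+0.0600  ⇒  S_min = 183/25 m

S_min = 183/25 m = 7.3200 m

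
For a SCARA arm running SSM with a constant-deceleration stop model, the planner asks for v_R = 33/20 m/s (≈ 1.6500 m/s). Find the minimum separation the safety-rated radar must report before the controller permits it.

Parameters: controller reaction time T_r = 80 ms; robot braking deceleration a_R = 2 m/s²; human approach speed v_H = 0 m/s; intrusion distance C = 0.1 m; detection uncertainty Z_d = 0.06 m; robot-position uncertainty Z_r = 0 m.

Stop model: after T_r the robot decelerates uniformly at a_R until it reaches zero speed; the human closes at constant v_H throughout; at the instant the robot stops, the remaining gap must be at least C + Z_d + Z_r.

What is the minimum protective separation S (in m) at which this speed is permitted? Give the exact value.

braking lasts T_s = (33/20)/2 = 0.8250 s
robot covers v_R·T_r = 1.6500·0.0800 = 0.1320 m before braking
robot under decel: 1.6500²/(2·2.0000) = 0.6806 m
person approaches 0.0000·(0.0800+0.8250) = 0.0000 m
margins: 0.1000+0.0600+0.0000 = 0.1600 m
S_min ≈ 0.1320+0.6806+0.0000+0.1600  ⇒  S_min = 7781/8000 m

S_min = 7781/8000 m = 0.9726 m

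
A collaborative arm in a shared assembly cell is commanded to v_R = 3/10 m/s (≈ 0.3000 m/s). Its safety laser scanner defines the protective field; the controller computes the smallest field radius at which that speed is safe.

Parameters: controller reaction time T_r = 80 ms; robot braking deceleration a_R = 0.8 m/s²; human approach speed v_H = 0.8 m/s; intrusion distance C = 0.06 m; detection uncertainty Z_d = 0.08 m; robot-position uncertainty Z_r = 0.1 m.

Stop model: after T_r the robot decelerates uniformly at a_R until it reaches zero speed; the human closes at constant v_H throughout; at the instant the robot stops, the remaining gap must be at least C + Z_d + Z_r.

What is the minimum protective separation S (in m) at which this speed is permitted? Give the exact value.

S_min = 2737/4000 m = 0.6843 m

stop time T_s = (3/10)/(4/5) = 0.3750 s
robot in T_r: 0.3000·0.0800 = 0.0240 m
robot under decel: 0.3000²/(2·0.8000) = 0.0563 m
human over T_r+T_s: 0.8000·(0.0800+0.3750) = 0.3640 m
margins: 0.0600+0.0800+0.1000 = 0.2400 m
S_min ≈ 0.0240+0.0563+0.3640+0.2400  ⇒  S_min = 2737/4000 m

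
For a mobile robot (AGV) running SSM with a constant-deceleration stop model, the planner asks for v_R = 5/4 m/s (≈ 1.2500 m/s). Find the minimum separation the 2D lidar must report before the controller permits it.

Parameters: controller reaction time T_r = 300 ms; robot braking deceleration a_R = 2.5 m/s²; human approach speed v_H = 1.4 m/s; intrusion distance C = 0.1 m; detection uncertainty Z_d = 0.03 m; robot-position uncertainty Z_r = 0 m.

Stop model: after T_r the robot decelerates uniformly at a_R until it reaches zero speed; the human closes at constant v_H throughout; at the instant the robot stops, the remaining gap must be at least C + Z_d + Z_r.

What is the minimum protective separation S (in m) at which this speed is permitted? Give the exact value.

braking lasts T_s = (5/4)/(5/2) = 0.5000 s
reaction-phase robot travel = 1.2500·0.3000 = 0.3750 m
braking distance = 1.2500²/(2·2.5000) = 0.3125 m
person approaches 1.4000·(0.3000+0.5000) = 1.1200 m
margins: 0.1000+0.0300+0.0000 = 0.1300 m
S_min ≈ 0.3750+0.3125+1.1200+0.1300  ⇒  S_min = 31/16 m

S_min = 31/16 m = 1.9375 m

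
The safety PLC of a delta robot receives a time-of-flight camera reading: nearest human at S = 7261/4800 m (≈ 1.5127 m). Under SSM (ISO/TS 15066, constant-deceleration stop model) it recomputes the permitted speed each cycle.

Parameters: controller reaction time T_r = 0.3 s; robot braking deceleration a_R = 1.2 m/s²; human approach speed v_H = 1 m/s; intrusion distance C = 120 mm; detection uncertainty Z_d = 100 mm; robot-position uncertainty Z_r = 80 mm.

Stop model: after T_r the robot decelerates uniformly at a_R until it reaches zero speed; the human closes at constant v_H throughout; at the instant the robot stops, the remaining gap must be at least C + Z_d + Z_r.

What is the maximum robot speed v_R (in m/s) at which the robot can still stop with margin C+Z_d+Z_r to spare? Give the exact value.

at the boundary: (5/12)·v² + (17/15)·v + (-4381/4800) = 0
  disc = (17/15)² − 4·(5/12)·(-4381/4800) = 4489/1600 ; √disc = 67/40
  v_R = (−(17/15) + 67/40) / (2·(5/12)) = 13/20 m/s
check:
stop time T_s = (13/20)/(6/5) = 0.5417 s
reaction-phase robot travel = 0.6500·0.3000 = 0.1950 m
robot under decel: 0.6500²/(2·1.2000) = 0.1760 m
person approaches 1.0000·(0.3000+0.5417) = 0.8417 m
margins: 0.1200+0.1000+0.0800 = 0.3000 m
sum ≈ 0.1950+0.1760+0.8417+0.3000 ≈ 1.5127 m = S ✓

v_R_max = 13/20 m/s = 0.6500 m/s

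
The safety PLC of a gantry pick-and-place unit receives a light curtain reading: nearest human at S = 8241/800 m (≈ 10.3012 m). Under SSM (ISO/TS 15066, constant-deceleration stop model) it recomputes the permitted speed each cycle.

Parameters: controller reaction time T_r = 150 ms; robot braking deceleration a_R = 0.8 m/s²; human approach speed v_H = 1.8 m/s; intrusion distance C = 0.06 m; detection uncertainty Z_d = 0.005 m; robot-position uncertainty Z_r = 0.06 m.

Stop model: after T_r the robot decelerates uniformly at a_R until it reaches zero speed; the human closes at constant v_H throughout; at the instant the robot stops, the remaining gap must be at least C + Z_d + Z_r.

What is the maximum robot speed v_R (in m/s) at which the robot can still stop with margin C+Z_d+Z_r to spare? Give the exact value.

at the boundary: (5/8)·v² + (12/5)·v + (-317/32) = 0
  disc = (12/5)² − 4·(5/8)·(-317/32) = 48841/1600 ; √disc = 221/40
  v_R = (−(12/5) + 221/40) / (2·(5/8)) = 5/2 m/s
check:
braking lasts T_s = (5/2)/(4/5) = 3.1250 s
robot in T_r: 2.5000·0.1500 = 0.3750 m
robot under decel: 2.5000²/(2·0.8000) = 3.9062 m
human over T_r+T_s: 1.8000·(0.1500+3.1250) = 5.8950 m
residual clearance needed = 0.0600+0.0050+0.0600 = 0.1250 m
sum ≈ 0.3750+3.9062+5.8950+0.1250 ≈ 10.3012 m = S ✓

v_R_max = 5/2 m/s = 2.5000 m/s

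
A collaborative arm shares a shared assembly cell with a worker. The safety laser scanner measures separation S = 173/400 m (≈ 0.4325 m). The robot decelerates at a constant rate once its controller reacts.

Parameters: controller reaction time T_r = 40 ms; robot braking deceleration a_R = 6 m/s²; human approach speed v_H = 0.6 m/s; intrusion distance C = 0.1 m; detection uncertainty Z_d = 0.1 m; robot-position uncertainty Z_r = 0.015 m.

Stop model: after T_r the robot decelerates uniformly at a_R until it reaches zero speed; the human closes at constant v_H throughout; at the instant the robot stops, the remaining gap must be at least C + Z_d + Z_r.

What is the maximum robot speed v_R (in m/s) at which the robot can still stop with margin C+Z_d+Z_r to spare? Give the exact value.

collect terms ⇒ (1/12)·v_R² + (7/50)·v_R + (-387/2000) = 0
  disc = (7/50)² − 4·(1/12)·(-387/2000) = 841/10000 ; √disc = 29/100
  v_R = (−(7/50) + 29/100) / (2·(1/12)) = 9/10 m/s
check:
T_s = v_R/a_R = (9/10)/6 = 0.1500 s
robot in T_r: 0.9000·0.0400 = 0.0360 m
braking distance = 0.9000²/(2·6.0000) = 0.0675 m
human closes 0.6000·0.1900 = 0.1140 m
C+Z_d+Z_r = 0.1000+0.1000+0.0150 = 0.2150 m
sum ≈ 0.0360+0.0675+0.1140+0.2150 ≈ 0.4325 m = S ✓

v_R_max = 9/10 m/s = 0.9000 m/s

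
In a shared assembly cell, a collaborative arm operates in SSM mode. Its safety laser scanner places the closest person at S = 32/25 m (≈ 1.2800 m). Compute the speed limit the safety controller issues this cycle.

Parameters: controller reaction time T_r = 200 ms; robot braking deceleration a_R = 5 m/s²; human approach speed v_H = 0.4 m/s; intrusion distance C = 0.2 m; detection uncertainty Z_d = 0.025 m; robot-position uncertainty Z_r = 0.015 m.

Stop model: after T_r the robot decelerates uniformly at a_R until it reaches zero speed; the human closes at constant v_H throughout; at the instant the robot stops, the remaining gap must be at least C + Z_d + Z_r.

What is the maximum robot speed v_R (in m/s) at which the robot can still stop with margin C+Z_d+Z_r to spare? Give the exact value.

v_R_max = 2 m/s = 2.0000 m/s

at the boundary: (1/10)·v² + (7/25)·v + (-24/25) = 0
  disc = (7/25)² − 4·(1/10)·(-24/25) = 289/625 ; √disc = 17/25
  v_R = (−(7/25) + 17/25) / (2·(1/10)) = 2 m/s
check:
T_s = v_R/a_R = 2/5 = 0.4000 s
robot covers v_R·T_r = 2.0000·0.2000 = 0.4000 m before braking
robot under decel: 2.0000²/(2·5.0000) = 0.4000 m
person approaches 0.4000·(0.2000+0.4000) = 0.2400 m
residual clearance needed = 0.2000+0.0250+0.0150 = 0.2400 m
sum ≈ 0.4000+0.4000+0.2400+0.2400 ≈ 1.2800 m = S ✓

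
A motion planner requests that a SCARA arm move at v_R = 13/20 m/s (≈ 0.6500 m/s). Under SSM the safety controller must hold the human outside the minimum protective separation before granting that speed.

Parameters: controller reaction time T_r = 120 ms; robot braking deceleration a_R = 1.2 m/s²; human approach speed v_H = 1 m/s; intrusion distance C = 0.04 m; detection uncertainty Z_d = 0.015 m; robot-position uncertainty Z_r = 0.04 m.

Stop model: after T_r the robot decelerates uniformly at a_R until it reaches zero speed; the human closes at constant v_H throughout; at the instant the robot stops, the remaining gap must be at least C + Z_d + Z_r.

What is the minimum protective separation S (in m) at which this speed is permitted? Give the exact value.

S_min = 24257/24000 m = 1.0107 m

braking lasts T_s = (13/20)/(6/5) = 0.5417 s
reaction-phase robot travel = 0.6500·0.1200 = 0.0780 m
braking distance = 0.6500²/(2·1.2000) = 0.1760 m
human closes 1.0000·0.6617 = 0.6617 m
residual clearance needed = 0.0400+0.0150+0.0400 = 0.0950 m
S_min ≈ 0.0780+0.1760+0.6617+0.0950  ⇒  S_min = 24257/24000 m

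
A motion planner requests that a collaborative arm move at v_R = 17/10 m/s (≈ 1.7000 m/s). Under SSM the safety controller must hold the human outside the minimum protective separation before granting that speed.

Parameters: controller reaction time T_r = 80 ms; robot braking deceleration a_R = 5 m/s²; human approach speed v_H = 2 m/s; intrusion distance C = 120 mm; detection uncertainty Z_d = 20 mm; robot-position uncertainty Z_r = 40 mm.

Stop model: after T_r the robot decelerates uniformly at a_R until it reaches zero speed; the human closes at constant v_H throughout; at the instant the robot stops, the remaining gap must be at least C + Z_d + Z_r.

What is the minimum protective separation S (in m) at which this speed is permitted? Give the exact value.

stop time T_s = (17/10)/5 = 0.3400 s
robot covers v_R·T_r = 1.7000·0.0800 = 0.1360 m before braking
robot covers 1.7000·0.3400 − ½·5.0000·0.3400² = 0.2890 m while stopping
human closes 2.0000·0.4200 = 0.8400 m
residual clearance needed = 0.1200+0.0200+0.0400 = 0.1800 m
S_min ≈ 0.1360+0.2890+0.8400+0.1800  ⇒  S_min = 289/200 m

S_min = 289/200 m = 1.4450 m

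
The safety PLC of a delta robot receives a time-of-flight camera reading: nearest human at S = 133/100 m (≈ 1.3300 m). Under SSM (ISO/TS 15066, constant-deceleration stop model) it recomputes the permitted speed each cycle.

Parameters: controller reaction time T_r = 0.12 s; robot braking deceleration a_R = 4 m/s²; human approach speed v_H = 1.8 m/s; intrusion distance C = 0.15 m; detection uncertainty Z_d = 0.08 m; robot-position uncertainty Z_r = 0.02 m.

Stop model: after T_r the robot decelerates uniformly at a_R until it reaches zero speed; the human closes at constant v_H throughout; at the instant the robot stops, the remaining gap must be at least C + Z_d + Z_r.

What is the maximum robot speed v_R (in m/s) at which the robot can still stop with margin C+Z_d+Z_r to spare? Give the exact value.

collect terms ⇒ (1/8)·v_R² + (57/100)·v_R + (-108/125) = 0
  disc = (57/100)² − 4·(1/8)·(-108/125) = 7569/10000 ; √disc = 87/100
  v_R = (−(57/100) + 87/100) / (2·(1/8)) = 6/5 m/s
check:
braking lasts T_s = (6/5)/4 = 0.3000 s
robot covers v_R·T_r = 1.2000·0.1200 = 0.1440 m before braking
robot under decel: 1.2000²/(2·4.0000) = 0.1800 m
human over T_r+T_s: 1.8000·(0.1200+0.3000) = 0.7560 m
C+Z_d+Z_r = 0.1500+0.0800+0.0200 = 0.2500 m
sum ≈ 0.1440+0.1800+0.7560+0.2500 ≈ 1.3300 m = S ✓

v_R_max = 6/5 m/s = 1.2000 m/s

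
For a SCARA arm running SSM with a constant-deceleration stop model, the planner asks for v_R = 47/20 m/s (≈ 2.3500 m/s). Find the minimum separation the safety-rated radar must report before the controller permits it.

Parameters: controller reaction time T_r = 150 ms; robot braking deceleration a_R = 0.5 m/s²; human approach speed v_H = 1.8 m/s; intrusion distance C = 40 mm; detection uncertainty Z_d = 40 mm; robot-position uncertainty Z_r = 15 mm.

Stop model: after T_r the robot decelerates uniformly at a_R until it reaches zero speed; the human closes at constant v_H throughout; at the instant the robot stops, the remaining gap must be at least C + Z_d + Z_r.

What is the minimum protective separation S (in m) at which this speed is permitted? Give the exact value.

S_min = 147/10 m = 14.7000 m

stop time T_s = (47/20)/(1/2) = 4.7000 s
robot in T_r: 2.3500·0.1500 = 0.3525 m
robot covers 2.3500·4.7000 − ½·0.5000·4.7000² = 5.5225 m while stopping
human over T_r+T_s: 1.8000·(0.1500+4.7000) = 8.7300 m
C+Z_d+Z_r = 0.0400+0.0400+0.0150 = 0.0950 m
S_min ≈ 0.3525+5.5225+8.7300+0.0950  ⇒  S_min = 147/10 m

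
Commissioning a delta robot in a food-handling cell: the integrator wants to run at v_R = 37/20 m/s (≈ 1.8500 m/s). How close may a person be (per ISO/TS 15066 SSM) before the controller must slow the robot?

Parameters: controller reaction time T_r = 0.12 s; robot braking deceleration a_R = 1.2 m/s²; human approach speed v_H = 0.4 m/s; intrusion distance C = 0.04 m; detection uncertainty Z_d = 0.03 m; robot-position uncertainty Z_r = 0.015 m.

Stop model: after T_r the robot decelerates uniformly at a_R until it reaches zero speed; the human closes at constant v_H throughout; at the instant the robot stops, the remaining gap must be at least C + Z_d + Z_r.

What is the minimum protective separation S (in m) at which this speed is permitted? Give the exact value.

stop time T_s = (37/20)/(6/5) = 1.5417 s
reaction-phase robot travel = 1.8500·0.1200 = 0.2220 m
braking distance = 1.8500²/(2·1.2000) = 1.4260 m
human over T_r+T_s: 0.4000·(0.1200+1.5417) = 0.6647 m
margins: 0.0400+0.0300+0.0150 = 0.0850 m
S_min ≈ 0.2220+1.4260+0.6647+0.0850  ⇒  S_min = 11509/4800 m

S_min = 11509/4800 m = 2.3977 m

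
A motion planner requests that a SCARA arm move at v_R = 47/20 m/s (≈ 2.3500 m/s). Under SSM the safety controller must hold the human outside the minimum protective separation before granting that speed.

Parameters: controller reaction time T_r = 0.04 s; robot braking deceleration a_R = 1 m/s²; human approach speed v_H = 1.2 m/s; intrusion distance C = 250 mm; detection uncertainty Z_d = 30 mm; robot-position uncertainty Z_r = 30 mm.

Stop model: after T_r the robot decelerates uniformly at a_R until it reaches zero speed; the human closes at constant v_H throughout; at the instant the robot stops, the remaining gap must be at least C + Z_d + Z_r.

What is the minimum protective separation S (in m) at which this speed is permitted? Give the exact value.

stop time T_s = (47/20)/1 = 2.3500 s
robot in T_r: 2.3500·0.0400 = 0.0940 m
braking distance = 2.3500²/(2·1.0000) = 2.7612 m
human closes 1.2000·2.3900 = 2.8680 m
C+Z_d+Z_r = 0.2500+0.0300+0.0300 = 0.3100 m
S_min ≈ 0.0940+2.7612+2.8680+0.3100  ⇒  S_min = 24133/4000 m

S_min = 24133/4000 m = 6.0332 m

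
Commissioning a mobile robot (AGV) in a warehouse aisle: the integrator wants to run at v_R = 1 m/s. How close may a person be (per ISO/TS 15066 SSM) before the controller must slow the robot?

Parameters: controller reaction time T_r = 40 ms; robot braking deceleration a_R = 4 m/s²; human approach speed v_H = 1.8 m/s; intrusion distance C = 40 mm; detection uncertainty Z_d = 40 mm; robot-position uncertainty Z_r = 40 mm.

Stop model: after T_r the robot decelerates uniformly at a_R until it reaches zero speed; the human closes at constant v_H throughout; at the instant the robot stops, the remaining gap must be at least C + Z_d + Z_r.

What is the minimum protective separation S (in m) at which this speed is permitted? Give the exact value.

braking lasts T_s = 1/4 = 0.2500 s
robot covers v_R·T_r = 1.0000·0.0400 = 0.0400 m before braking
robot under decel: 1.0000²/(2·4.0000) = 0.1250 m
human closes 1.8000·0.2900 = 0.5220 m
C+Z_d+Z_r = 0.0400+0.0400+0.0400 = 0.1200 m
S_min ≈ 0.0400+0.1250+0.5220+0.1200  ⇒  S_min = 807/1000 m

S_min = 807/1000 m = 0.8070 m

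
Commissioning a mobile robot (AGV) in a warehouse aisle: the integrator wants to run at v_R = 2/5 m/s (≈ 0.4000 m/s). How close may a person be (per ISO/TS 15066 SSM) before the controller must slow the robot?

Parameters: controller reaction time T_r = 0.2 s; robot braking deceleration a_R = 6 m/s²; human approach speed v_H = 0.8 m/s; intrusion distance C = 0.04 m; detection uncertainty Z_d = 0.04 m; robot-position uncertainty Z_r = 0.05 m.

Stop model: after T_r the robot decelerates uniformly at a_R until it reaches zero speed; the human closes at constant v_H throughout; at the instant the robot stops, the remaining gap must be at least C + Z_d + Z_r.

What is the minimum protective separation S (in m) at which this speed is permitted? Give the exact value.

stop time T_s = (2/5)/6 = 0.0667 s
reaction-phase robot travel = 0.4000·0.2000 = 0.0800 m
robot covers 0.4000·0.0667 − ½·6.0000·0.0667² = 0.0133 m while stopping
person approaches 0.8000·(0.2000+0.0667) = 0.2133 m
C+Z_d+Z_r = 0.0400+0.0400+0.0500 = 0.1300 m
S_min ≈ 0.0800+0.0133+0.2133+0.1300  ⇒  S_min = 131/300 m

S_min = 131/300 m = 0.4367 m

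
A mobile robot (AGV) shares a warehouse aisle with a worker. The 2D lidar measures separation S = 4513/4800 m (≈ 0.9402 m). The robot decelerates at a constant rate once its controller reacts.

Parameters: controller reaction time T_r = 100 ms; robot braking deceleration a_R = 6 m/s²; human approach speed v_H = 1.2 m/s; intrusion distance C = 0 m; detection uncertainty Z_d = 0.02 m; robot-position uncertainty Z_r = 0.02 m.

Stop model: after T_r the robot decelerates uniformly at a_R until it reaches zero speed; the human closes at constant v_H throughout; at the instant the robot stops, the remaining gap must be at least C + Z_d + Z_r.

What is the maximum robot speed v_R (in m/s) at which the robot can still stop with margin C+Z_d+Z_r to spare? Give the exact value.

collect terms ⇒ (1/12)·v_R² + (3/10)·v_R + (-749/960) = 0
  disc = (3/10)² − 4·(1/12)·(-749/960) = 5041/14400 ; √disc = 71/120
  v_R = (−(3/10) + 71/120) / (2·(1/12)) = 7/4 m/s
check:
T_s = v_R/a_R = (7/4)/6 = 0.2917 s
robot in T_r: 1.7500·0.1000 = 0.1750 m
braking distance = 1.7500²/(2·6.0000) = 0.2552 m
person approaches 1.2000·(0.1000+0.2917) = 0.4700 m
C+Z_d+Z_r = 0.0000+0.0200+0.0200 = 0.0400 m
sum ≈ 0.1750+0.2552+0.4700+0.0400 ≈ 0.9402 m = S ✓

v_R_max = 7/4 m/s = 1.7500 m/s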